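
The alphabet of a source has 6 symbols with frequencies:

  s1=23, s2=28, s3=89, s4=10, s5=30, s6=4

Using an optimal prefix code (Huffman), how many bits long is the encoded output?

Greedily combine the two least-frequent nodes:
merge s6(4) and s4(10): 14
merge 14 and s1(23): 37
merge s2(28) and s5(30): 58
merge 37 and 58: 95
merge s3(89) and 95: 184
Each symbol's bit-cost is frequency × depth; summing gives 388 bits (equivalently 14 + 37 + 58 + 95 + 184).

388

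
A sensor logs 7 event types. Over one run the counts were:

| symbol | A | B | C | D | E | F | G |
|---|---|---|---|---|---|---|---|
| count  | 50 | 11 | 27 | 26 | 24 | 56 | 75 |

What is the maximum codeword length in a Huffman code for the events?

Merge the two lowest-weight nodes at each step:
merge B(11) and E(24): 35
merge D(26) and C(27): 53
merge 35 and A(50): 85
merge 53 and F(56): 109
merge G(75) and 85: 160
merge 109 and 160: 269
Maximum depth reached is 4.

4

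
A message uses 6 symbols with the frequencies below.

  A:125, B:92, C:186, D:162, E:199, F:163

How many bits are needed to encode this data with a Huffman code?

2396

Greedily combine the two least-frequent nodes:
merge B(92) and A(125): 217
merge D(162) and F(163): 325
merge C(186) and E(199): 385
merge 217 and 325: 542
merge 385 and 542: 927
Total encoded bits = sum of merged weights = 217 + 325 + 385 + 542 + 927 = 2396.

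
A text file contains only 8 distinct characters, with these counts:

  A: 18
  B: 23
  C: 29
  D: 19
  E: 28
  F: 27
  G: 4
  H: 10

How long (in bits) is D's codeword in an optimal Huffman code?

Build the tree from the bottom:
combine G(4), H(10) → 14
combine 14, A(18) → 32
combine D(19), B(23) → 42
combine F(27), E(28) → 55
combine C(29), 32 → 61
combine 42, 55 → 97
combine 61, 97 → 158
D sits 3 levels below the root, so its codeword is 3 bits.

3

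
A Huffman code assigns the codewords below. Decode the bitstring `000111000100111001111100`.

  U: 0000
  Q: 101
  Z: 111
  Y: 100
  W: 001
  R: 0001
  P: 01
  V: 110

RVWWVPZY

Read left to right; each codeword is recognised as soon as it completes (prefix code):
  0001→R | 110→V | 001→W | 001→W | 110→V | 01→P | 111→Z | 100→Y
Decoded message: RVWWVPZY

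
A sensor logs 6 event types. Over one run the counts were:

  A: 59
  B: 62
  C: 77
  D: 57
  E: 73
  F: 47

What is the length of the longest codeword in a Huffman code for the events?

Merge the two lowest-weight nodes at each step:
F(47) + D(57) → 104
A(59) + B(62) → 121
E(73) + C(77) → 150
104 + 121 → 225
150 + 225 → 375
Maximum depth reached is 3.

3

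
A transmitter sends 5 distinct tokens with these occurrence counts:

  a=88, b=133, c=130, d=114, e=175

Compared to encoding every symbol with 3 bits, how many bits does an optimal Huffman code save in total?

438

Fixed-length: 3 bits × 640 symbols = 1920 bits.
Huffman merges:
merge a(88) and d(114): 202
merge c(130) and b(133): 263
merge e(175) and 202: 377
merge 263 and 377: 640
Huffman total = 202 + 263 + 377 + 640 = 1482 bits.
Saving = 1920 − 1482 = 438 bits.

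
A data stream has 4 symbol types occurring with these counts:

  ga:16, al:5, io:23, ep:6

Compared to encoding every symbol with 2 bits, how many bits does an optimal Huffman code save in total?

12

Fixed-length: 2 bits × 50 symbols = 100 bits.
Huffman merges:
merge al(5) and ep(6): 11
merge 11 and ga(16): 27
merge io(23) and 27: 50
Huffman total = 11 + 27 + 50 = 88 bits.
Saving = 100 − 88 = 12 bits.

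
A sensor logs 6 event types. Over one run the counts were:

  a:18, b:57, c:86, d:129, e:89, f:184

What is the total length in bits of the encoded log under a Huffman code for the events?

1362

Build the Huffman tree bottom-up:
a(18) + b(57) → 75
75 + c(86) → 161
e(89) + d(129) → 218
161 + f(184) → 345
218 + 345 → 563
The encoded length is the sum of every internal node's weight: 75 + 161 + 218 + 345 + 563 = 1362 bits.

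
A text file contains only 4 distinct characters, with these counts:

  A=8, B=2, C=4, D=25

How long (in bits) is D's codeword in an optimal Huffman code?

Repeatedly merge the two smallest:
B(2) + C(4) → 6
6 + A(8) → 14
14 + D(25) → 39
D sits one level below the root: a 1-bit codeword.

1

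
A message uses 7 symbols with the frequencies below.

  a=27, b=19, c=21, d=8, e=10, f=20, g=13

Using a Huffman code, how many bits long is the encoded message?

Greedily combine the two least-frequent nodes:
merge d(8) and e(10): 18
merge g(13) and 18: 31
merge b(19) and f(20): 39
merge c(21) and a(27): 48
merge 31 and 39: 70
merge 48 and 70: 118
Each symbol's bit-cost is frequency × depth; summing gives 324 bits (equivalently 18 + 31 + 39 + 48 + 70 + 118).

324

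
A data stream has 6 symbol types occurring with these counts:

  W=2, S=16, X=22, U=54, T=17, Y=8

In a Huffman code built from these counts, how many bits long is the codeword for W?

Huffman merges, smallest pair first:
merge W(2) and Y(8): 10
merge 10 and S(16): 26
merge T(17) and X(22): 39
merge 26 and 39: 65
merge U(54) and 65: 119
The subtree containing W is merged 4 times, so code length = 4.

4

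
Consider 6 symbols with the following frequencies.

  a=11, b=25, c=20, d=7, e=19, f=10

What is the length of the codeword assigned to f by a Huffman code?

Repeatedly merge the two smallest:
combine d(7), f(10) → 17
combine a(11), 17 → 28
combine e(19), c(20) → 39
combine b(25), 28 → 53
combine 39, 53 → 92
The subtree containing f is merged 4 times, so code length = 4.

4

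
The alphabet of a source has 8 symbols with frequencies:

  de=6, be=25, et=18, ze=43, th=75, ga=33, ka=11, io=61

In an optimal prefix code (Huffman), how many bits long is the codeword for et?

Build the tree from the bottom:
combine de(6), ka(11) → 17
combine 17, et(18) → 35
combine be(25), ga(33) → 58
combine 35, ze(43) → 78
combine 58, io(61) → 119
combine th(75), 78 → 153
combine 119, 153 → 272
The subtree containing et is merged 4 times, so code length = 4.

4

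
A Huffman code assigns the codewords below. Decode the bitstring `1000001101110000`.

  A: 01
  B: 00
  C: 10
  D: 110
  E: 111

CBBDEBB

Read left to right; each codeword is recognised as soon as it completes (prefix code):
  10→C | 00→B | 00→B | 110→D | 111→E | 00→B | 00→B
Decoded message: CBBDEBB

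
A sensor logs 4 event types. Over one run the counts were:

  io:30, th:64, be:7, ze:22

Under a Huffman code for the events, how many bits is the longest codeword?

Merge the two lowest-weight nodes at each step:
combine be(7), ze(22) → 29
combine 29, io(30) → 59
combine 59, th(64) → 123
Maximum depth reached is 3.

3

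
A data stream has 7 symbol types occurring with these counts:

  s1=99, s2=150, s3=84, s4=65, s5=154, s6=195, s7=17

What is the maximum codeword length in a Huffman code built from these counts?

4

Merge the two lowest-weight nodes at each step:
s7(17) + s4(65) → 82
82 + s3(84) → 166
s1(99) + s2(150) → 249
s5(154) + 166 → 320
s6(195) + 249 → 444
320 + 444 → 764
The first pair merged (s7, s4) ends up deepest, at depth 4.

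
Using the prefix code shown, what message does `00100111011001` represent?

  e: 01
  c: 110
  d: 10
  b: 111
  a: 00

adecce

Read left to right; each codeword is recognised as soon as it completes (prefix code):
  00→a | 10→d | 01→e | 110→c | 110→c | 01→e
Decoded message: adecce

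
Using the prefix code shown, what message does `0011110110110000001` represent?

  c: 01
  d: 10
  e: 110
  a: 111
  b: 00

Read left to right; each codeword is recognised as soon as it completes (prefix code):
  00→b | 111→a | 10→d | 110→e | 110→e | 00→b | 00→b | 01→c
Decoded message: badeebbc

badeebbc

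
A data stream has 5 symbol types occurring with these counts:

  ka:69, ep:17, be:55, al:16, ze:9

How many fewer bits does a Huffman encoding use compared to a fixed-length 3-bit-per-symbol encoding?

Fixed-length: 3 bits × 166 symbols = 498 bits.
Huffman merges:
combine ze(9), al(16) → 25
combine ep(17), 25 → 42
combine 42, be(55) → 97
combine ka(69), 97 → 166
Huffman total = 25 + 42 + 97 + 166 = 330 bits.
Saving = 498 − 330 = 168 bits.

168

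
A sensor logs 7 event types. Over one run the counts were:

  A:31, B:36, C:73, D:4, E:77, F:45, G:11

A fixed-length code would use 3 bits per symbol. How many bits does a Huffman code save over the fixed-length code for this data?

135

Fixed-length: 3 bits × 277 symbols = 831 bits.
Huffman merges:
combine D(4), G(11) → 15
combine 15, A(31) → 46
combine B(36), F(45) → 81
combine 46, C(73) → 119
combine E(77), 81 → 158
combine 119, 158 → 277
Huffman total = 15 + 46 + 81 + 119 + 158 + 277 = 696 bits.
Saving = 831 − 696 = 135 bits.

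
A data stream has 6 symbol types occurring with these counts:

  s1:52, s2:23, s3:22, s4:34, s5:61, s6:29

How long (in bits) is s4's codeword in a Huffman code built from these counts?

Repeatedly merge the two smallest:
merge s3(22) and s2(23): 45
merge s6(29) and s4(34): 63
merge 45 and s1(52): 97
merge s5(61) and 63: 124
merge 97 and 124: 221
The subtree containing s4 is merged 3 times, so code length = 3.

3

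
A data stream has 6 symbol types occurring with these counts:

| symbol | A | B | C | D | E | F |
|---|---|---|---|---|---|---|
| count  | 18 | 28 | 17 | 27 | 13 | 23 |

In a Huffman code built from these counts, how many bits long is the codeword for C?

Repeatedly merge the two smallest:
E(13) + C(17) → 30
A(18) + F(23) → 41
D(27) + B(28) → 55
30 + 41 → 71
55 + 71 → 126
C sits 3 levels below the root, so its codeword is 3 bits.

3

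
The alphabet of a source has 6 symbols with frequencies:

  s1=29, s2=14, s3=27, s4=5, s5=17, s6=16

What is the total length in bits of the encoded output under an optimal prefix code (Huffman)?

Greedily combine the two least-frequent nodes:
combine s4(5), s2(14) → 19
combine s6(16), s5(17) → 33
combine 19, s3(27) → 46
combine s1(29), 33 → 62
combine 46, 62 → 108
The encoded length is the sum of every internal node's weight: 19 + 33 + 46 + 62 + 108 = 268 bits.

268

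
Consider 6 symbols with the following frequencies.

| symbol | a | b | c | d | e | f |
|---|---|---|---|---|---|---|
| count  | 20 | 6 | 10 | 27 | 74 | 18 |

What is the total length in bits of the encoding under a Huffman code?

Build the Huffman tree bottom-up:
b(6) + c(10) → 16
16 + f(18) → 34
a(20) + d(27) → 47
34 + 47 → 81
e(74) + 81 → 155
Each symbol's bit-cost is frequency × depth; summing gives 333 bits (equivalently 16 + 34 + 47 + 81 + 155).

333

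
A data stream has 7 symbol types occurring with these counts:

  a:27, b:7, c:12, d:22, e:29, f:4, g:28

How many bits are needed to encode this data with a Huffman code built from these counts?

Merge the two smallest weights repeatedly:
combine f(4), b(7) → 11
combine 11, c(12) → 23
combine d(22), 23 → 45
combine a(27), g(28) → 55
combine e(29), 45 → 74
combine 55, 74 → 129
Each symbol's bit-cost is frequency × depth; summing gives 337 bits (equivalently 11 + 23 + 45 + 55 + 74 + 129).

337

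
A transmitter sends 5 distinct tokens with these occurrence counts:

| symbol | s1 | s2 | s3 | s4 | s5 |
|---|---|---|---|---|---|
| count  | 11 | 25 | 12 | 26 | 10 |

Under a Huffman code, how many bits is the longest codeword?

3

Merge the two lowest-weight nodes at each step:
merge s5(10) and s1(11): 21
merge s3(12) and 21: 33
merge s2(25) and s4(26): 51
merge 33 and 51: 84
The rarest symbols sit at the bottom; the longest codeword is 3 bits.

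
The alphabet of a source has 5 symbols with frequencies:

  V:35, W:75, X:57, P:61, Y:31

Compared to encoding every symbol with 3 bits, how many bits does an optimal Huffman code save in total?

193

Fixed-length: 3 bits × 259 symbols = 777 bits.
Huffman merges:
merge Y(31) and V(35): 66
merge X(57) and P(61): 118
merge 66 and W(75): 141
merge 118 and 141: 259
Huffman total = 66 + 118 + 141 + 259 = 584 bits.
Saving = 777 − 584 = 193 bits.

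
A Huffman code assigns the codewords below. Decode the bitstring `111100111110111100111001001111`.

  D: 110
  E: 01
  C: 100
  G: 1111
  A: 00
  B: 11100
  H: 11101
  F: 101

Read left to right; each codeword is recognised as soon as it completes (prefix code):
  1111→G | 00→A | 1111→G | 101→F | 11100→B | 11100→B | 100→C | 1111→G
Decoded message: GAGFBBCG

GAGFBBCG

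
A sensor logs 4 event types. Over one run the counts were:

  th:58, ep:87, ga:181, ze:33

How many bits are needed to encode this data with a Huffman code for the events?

Greedily combine the two least-frequent nodes:
combine ze(33), th(58) → 91
combine ep(87), 91 → 178
combine 178, ga(181) → 359
Total encoded bits = sum of merged weights = 91 + 178 + 359 = 628.

628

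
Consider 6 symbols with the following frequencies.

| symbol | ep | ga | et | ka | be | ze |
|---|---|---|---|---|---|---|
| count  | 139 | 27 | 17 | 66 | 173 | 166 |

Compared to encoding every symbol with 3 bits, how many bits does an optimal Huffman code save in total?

434

Fixed-length: 3 bits × 588 symbols = 1764 bits.
Huffman merges:
et(17) + ga(27) → 44
44 + ka(66) → 110
110 + ep(139) → 249
ze(166) + be(173) → 339
249 + 339 → 588
Huffman total = 44 + 110 + 249 + 339 + 588 = 1330 bits.
Saving = 1764 − 1330 = 434 bits.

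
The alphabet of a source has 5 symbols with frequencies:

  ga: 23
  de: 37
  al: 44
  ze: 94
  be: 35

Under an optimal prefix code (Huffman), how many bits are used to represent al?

Build the tree from the bottom:
combine ga(23), be(35) → 58
combine de(37), al(44) → 81
combine 58, 81 → 139
combine ze(94), 139 → 233
al's leaf is at depth 3, giving a 3-bit codeword.

3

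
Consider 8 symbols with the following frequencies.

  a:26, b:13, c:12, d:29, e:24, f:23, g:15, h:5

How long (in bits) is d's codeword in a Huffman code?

Huffman merges, smallest pair first:
merge h(5) and c(12): 17
merge b(13) and g(15): 28
merge 17 and f(23): 40
merge e(24) and a(26): 50
merge 28 and d(29): 57
merge 40 and 50: 90
merge 57 and 90: 147
d's leaf is at depth 2, giving a 2-bit codeword.

2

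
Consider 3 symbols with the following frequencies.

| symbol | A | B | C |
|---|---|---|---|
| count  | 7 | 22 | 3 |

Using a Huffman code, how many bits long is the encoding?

42

Greedily combine the two least-frequent nodes:
merge C(3) and A(7): 10
merge 10 and B(22): 32
The encoded length is the sum of every internal node's weight: 10 + 32 = 42 bits.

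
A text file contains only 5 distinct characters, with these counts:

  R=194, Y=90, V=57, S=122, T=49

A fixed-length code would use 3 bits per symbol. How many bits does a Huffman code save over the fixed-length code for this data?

406

Fixed-length: 3 bits × 512 symbols = 1536 bits.
Huffman merges:
combine T(49), V(57) → 106
combine Y(90), 106 → 196
combine S(122), R(194) → 316
combine 196, 316 → 512
Huffman total = 106 + 196 + 316 + 512 = 1130 bits.
Saving = 1536 − 1130 = 406 bits.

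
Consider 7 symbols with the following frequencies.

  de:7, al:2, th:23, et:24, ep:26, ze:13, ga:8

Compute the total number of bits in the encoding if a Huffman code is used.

Build the Huffman tree bottom-up:
merge al(2) and de(7): 9
merge ga(8) and 9: 17
merge ze(13) and 17: 30
merge th(23) and et(24): 47
merge ep(26) and 30: 56
merge 47 and 56: 103
The encoded length is the sum of every internal node's weight: 9 + 17 + 30 + 47 + 56 + 103 = 262 bits.

262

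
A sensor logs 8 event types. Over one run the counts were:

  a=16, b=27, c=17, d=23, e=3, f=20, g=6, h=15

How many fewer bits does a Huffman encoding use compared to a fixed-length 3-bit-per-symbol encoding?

Fixed-length: 3 bits × 127 symbols = 381 bits.
Huffman merges:
combine e(3), g(6) → 9
combine 9, h(15) → 24
combine a(16), c(17) → 33
combine f(20), d(23) → 43
combine 24, b(27) → 51
combine 33, 43 → 76
combine 51, 76 → 127
Huffman total = 9 + 24 + 33 + 43 + 51 + 76 + 127 = 363 bits.
Saving = 381 − 363 = 18 bits.

18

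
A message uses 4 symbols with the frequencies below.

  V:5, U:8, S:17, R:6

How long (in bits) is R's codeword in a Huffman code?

Huffman merges, smallest pair first:
combine V(5), R(6) → 11
combine U(8), 11 → 19
combine S(17), 19 → 36
R sits 3 levels below the root, so its codeword is 3 bits.

3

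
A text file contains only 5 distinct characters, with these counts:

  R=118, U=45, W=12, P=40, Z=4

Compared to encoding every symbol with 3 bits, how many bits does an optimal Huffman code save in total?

265

Fixed-length: 3 bits × 219 symbols = 657 bits.
Huffman merges:
merge Z(4) and W(12): 16
merge 16 and P(40): 56
merge U(45) and 56: 101
merge 101 and R(118): 219
Huffman total = 16 + 56 + 101 + 219 = 392 bits.
Saving = 657 − 392 = 265 bits.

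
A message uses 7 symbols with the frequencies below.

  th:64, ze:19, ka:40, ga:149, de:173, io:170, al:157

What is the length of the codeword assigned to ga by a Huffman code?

Repeatedly merge the two smallest:
merge ze(19) and ka(40): 59
merge 59 and th(64): 123
merge 123 and ga(149): 272
merge al(157) and io(170): 327
merge de(173) and 272: 445
merge 327 and 445: 772
ga's leaf is at depth 3, giving a 3-bit codeword.

3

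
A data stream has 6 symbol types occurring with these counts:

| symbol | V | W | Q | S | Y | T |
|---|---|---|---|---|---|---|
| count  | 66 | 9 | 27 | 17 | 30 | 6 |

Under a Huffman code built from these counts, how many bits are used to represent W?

Repeatedly merge the two smallest:
combine T(6), W(9) → 15
combine 15, S(17) → 32
combine Q(27), Y(30) → 57
combine 32, 57 → 89
combine V(66), 89 → 155
W sits 4 levels below the root, so its codeword is 4 bits.

4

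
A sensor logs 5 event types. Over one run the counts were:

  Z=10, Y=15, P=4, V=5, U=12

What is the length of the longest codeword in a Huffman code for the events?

Merge the two lowest-weight nodes at each step:
merge P(4) and V(5): 9
merge 9 and Z(10): 19
merge U(12) and Y(15): 27
merge 19 and 27: 46
The rarest symbols sit at the bottom; the longest codeword is 3 bits.

3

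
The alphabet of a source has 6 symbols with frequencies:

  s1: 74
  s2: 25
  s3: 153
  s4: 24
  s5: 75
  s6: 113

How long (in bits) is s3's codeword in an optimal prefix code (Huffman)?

Build the tree from the bottom:
combine s4(24), s2(25) → 49
combine 49, s1(74) → 123
combine s5(75), s6(113) → 188
combine 123, s3(153) → 276
combine 188, 276 → 464
The subtree containing s3 is merged 2 times, so code length = 2.

2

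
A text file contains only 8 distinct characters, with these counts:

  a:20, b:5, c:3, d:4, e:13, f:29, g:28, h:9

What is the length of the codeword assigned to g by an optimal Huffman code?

2

Build the tree from the bottom:
c(3) + d(4) → 7
b(5) + 7 → 12
h(9) + 12 → 21
e(13) + a(20) → 33
21 + g(28) → 49
f(29) + 33 → 62
49 + 62 → 111
g sits 2 levels below the root, so its codeword is 2 bits.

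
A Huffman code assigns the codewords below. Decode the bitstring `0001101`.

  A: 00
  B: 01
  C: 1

ABCB

Read left to right; each codeword is recognised as soon as it completes (prefix code):
  00→A | 01→B | 1→C | 01→B
Decoded message: ABCB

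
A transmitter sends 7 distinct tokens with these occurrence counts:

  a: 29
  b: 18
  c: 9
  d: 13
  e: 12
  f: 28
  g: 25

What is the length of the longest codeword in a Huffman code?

4

Merge the two lowest-weight nodes at each step:
combine c(9), e(12) → 21
combine d(13), b(18) → 31
combine 21, g(25) → 46
combine f(28), a(29) → 57
combine 31, 46 → 77
combine 57, 77 → 134
Maximum depth reached is 4.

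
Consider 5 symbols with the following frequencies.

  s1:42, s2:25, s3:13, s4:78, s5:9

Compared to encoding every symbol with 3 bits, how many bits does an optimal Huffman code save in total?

176

Fixed-length: 3 bits × 167 symbols = 501 bits.
Huffman merges:
merge s5(9) and s3(13): 22
merge 22 and s2(25): 47
merge s1(42) and 47: 89
merge s4(78) and 89: 167
Huffman total = 22 + 47 + 89 + 167 = 325 bits.
Saving = 501 − 325 = 176 bits.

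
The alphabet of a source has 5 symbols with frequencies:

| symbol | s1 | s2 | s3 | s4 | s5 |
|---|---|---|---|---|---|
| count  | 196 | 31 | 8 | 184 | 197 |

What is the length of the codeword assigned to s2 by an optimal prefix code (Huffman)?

Huffman merges, smallest pair first:
combine s3(8), s2(31) → 39
combine 39, s4(184) → 223
combine s1(196), s5(197) → 393
combine 223, 393 → 616
s2's leaf is at depth 3, giving a 3-bit codeword.

3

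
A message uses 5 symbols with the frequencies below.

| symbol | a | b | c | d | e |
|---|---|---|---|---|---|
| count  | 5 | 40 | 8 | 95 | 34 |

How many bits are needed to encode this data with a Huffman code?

329

Merge the two smallest weights repeatedly:
a(5) + c(8) → 13
13 + e(34) → 47
b(40) + 47 → 87
87 + d(95) → 182
The encoded length is the sum of every internal node's weight: 13 + 47 + 87 + 182 = 329 bits.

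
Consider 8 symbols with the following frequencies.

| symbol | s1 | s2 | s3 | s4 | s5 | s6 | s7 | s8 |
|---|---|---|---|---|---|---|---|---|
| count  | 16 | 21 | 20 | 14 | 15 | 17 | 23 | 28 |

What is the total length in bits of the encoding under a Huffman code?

462

Build the Huffman tree bottom-up:
combine s4(14), s5(15) → 29
combine s1(16), s6(17) → 33
combine s3(20), s2(21) → 41
combine s7(23), s8(28) → 51
combine 29, 33 → 62
combine 41, 51 → 92
combine 62, 92 → 154
Total encoded bits = sum of merged weights = 29 + 33 + 41 + 51 + 62 + 92 + 154 = 462.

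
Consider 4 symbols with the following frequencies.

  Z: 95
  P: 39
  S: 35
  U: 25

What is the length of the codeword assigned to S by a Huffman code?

3

Build the tree from the bottom:
U(25) + S(35) → 60
P(39) + 60 → 99
Z(95) + 99 → 194
S's leaf is at depth 3, giving a 3-bit codeword.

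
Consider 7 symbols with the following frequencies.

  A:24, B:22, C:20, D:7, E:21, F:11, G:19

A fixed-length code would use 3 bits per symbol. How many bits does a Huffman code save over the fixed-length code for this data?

28

Fixed-length: 3 bits × 124 symbols = 372 bits.
Huffman merges:
combine D(7), F(11) → 18
combine 18, G(19) → 37
combine C(20), E(21) → 41
combine B(22), A(24) → 46
combine 37, 41 → 78
combine 46, 78 → 124
Huffman total = 18 + 37 + 41 + 46 + 78 + 124 = 344 bits.
Saving = 372 − 344 = 28 bits.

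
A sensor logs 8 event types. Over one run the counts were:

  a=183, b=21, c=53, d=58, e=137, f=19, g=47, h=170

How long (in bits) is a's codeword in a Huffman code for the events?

2

Repeatedly merge the two smallest:
merge f(19) and b(21): 40
merge 40 and g(47): 87
merge c(53) and d(58): 111
merge 87 and 111: 198
merge e(137) and h(170): 307
merge a(183) and 198: 381
merge 307 and 381: 688
a's leaf is at depth 2, giving a 2-bit codeword.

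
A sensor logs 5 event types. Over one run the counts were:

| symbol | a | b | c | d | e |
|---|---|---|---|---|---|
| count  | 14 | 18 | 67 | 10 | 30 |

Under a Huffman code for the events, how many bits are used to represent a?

Repeatedly merge the two smallest:
merge d(10) and a(14): 24
merge b(18) and 24: 42
merge e(30) and 42: 72
merge c(67) and 72: 139
a's leaf is at depth 4, giving a 4-bit codeword.

4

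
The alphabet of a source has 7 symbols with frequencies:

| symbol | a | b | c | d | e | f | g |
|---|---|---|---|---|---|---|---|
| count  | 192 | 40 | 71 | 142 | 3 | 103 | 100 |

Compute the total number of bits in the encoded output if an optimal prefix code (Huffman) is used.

Merge the two smallest weights repeatedly:
merge e(3) and b(40): 43
merge 43 and c(71): 114
merge g(100) and f(103): 203
merge 114 and d(142): 256
merge a(192) and 203: 395
merge 256 and 395: 651
Total encoded bits = sum of merged weights = 43 + 114 + 203 + 256 + 395 + 651 = 1662.

1662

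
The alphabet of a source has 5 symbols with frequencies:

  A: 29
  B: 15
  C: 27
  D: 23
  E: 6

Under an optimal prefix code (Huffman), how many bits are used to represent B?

3

Build the tree from the bottom:
combine E(6), B(15) → 21
combine 21, D(23) → 44
combine C(27), A(29) → 56
combine 44, 56 → 100
B's leaf is at depth 3, giving a 3-bit codeword.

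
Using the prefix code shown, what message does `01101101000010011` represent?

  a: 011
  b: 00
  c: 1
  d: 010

aadbda

Read left to right; each codeword is recognised as soon as it completes (prefix code):
  011→a | 011→a | 010→d | 00→b | 010→d | 011→a
Decoded message: aadbda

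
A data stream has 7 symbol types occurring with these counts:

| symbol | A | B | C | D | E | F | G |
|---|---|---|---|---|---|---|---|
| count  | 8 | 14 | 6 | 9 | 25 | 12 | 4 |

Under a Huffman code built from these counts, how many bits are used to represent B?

Repeatedly merge the two smallest:
merge G(4) and C(6): 10
merge A(8) and D(9): 17
merge 10 and F(12): 22
merge B(14) and 17: 31
merge 22 and E(25): 47
merge 31 and 47: 78
The subtree containing B is merged 2 times, so code length = 2.

2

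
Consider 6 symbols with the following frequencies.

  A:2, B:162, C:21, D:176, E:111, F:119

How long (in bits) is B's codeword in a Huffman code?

2

Build the tree from the bottom:
A(2) + C(21) → 23
23 + E(111) → 134
F(119) + 134 → 253
B(162) + D(176) → 338
253 + 338 → 591
The subtree containing B is merged 2 times, so code length = 2.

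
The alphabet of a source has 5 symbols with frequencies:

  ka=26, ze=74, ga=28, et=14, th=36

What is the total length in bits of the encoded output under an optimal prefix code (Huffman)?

Build the Huffman tree bottom-up:
merge et(14) and ka(26): 40
merge ga(28) and th(36): 64
merge 40 and 64: 104
merge ze(74) and 104: 178
Each symbol's bit-cost is frequency × depth; summing gives 386 bits (equivalently 40 + 64 + 104 + 178).

386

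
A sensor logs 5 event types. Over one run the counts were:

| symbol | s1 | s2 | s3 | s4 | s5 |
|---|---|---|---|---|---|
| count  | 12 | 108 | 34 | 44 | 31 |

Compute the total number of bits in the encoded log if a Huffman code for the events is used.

Build the Huffman tree bottom-up:
merge s1(12) and s5(31): 43
merge s3(34) and 43: 77
merge s4(44) and 77: 121
merge s2(108) and 121: 229
The encoded length is the sum of every internal node's weight: 43 + 77 + 121 + 229 = 470 bits.

470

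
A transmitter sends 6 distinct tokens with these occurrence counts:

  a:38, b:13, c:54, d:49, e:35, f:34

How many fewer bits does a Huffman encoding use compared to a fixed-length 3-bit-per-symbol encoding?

Fixed-length: 3 bits × 223 symbols = 669 bits.
Huffman merges:
combine b(13), f(34) → 47
combine e(35), a(38) → 73
combine 47, d(49) → 96
combine c(54), 73 → 127
combine 96, 127 → 223
Huffman total = 47 + 73 + 96 + 127 + 223 = 566 bits.
Saving = 669 − 566 = 103 bits.

103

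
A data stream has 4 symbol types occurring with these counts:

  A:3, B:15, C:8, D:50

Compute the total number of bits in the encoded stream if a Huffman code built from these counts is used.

Merge the two smallest weights repeatedly:
combine A(3), C(8) → 11
combine 11, B(15) → 26
combine 26, D(50) → 76
The encoded length is the sum of every internal node's weight: 11 + 26 + 76 = 113 bits.

113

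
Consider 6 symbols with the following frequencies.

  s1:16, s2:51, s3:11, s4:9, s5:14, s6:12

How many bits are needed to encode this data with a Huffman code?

257

Greedily combine the two least-frequent nodes:
s4(9) + s3(11) → 20
s6(12) + s5(14) → 26
s1(16) + 20 → 36
26 + 36 → 62
s2(51) + 62 → 113
The encoded length is the sum of every internal node's weight: 20 + 26 + 36 + 62 + 113 = 257 bits.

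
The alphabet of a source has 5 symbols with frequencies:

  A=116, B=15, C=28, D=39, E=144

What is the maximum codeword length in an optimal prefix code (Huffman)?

4

Merge the two lowest-weight nodes at each step:
merge B(15) and C(28): 43
merge D(39) and 43: 82
merge 82 and A(116): 198
merge E(144) and 198: 342
The rarest symbols sit at the bottom; the longest codeword is 4 bits.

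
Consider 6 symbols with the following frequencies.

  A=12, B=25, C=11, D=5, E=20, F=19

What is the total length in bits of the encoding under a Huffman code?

Greedily combine the two least-frequent nodes:
D(5) + C(11) → 16
A(12) + 16 → 28
F(19) + E(20) → 39
B(25) + 28 → 53
39 + 53 → 92
Each symbol's bit-cost is frequency × depth; summing gives 228 bits (equivalently 16 + 28 + 39 + 53 + 92).

228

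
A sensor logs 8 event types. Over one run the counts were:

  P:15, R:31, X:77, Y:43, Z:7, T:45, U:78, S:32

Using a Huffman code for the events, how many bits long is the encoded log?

Merge the two smallest weights repeatedly:
Z(7) + P(15) → 22
22 + R(31) → 53
S(32) + Y(43) → 75
T(45) + 53 → 98
75 + X(77) → 152
U(78) + 98 → 176
152 + 176 → 328
Each symbol's bit-cost is frequency × depth; summing gives 904 bits (equivalently 22 + 53 + 75 + 98 + 152 + 176 + 328).

904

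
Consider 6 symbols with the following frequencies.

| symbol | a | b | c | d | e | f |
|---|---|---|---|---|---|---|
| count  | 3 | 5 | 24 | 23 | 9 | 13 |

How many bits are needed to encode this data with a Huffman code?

Merge the two smallest weights repeatedly:
merge a(3) and b(5): 8
merge 8 and e(9): 17
merge f(13) and 17: 30
merge d(23) and c(24): 47
merge 30 and 47: 77
Total encoded bits = sum of merged weights = 8 + 17 + 30 + 47 + 77 = 179.

179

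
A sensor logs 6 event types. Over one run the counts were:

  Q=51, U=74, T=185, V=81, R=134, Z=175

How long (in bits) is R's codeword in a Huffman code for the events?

2

Build the tree from the bottom:
Q(51) + U(74) → 125
V(81) + 125 → 206
R(134) + Z(175) → 309
T(185) + 206 → 391
309 + 391 → 700
R sits 2 levels below the root, so its codeword is 2 bits.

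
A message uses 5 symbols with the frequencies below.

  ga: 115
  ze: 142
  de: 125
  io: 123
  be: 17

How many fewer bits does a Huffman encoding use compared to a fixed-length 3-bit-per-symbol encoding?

390

Fixed-length: 3 bits × 522 symbols = 1566 bits.
Huffman merges:
be(17) + ga(115) → 132
io(123) + de(125) → 248
132 + ze(142) → 274
248 + 274 → 522
Huffman total = 132 + 248 + 274 + 522 = 1176 bits.
Saving = 1566 − 1176 = 390 bits.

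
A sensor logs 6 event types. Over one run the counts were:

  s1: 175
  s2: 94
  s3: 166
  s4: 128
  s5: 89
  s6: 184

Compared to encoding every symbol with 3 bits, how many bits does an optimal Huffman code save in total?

Fixed-length: 3 bits × 836 symbols = 2508 bits.
Huffman merges:
s5(89) + s2(94) → 183
s4(128) + s3(166) → 294
s1(175) + 183 → 358
s6(184) + 294 → 478
358 + 478 → 836
Huffman total = 183 + 294 + 358 + 478 + 836 = 2149 bits.
Saving = 2508 − 2149 = 359 bits.

359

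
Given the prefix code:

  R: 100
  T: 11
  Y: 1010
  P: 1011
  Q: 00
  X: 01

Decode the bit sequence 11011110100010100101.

Read left to right; each codeword is recognised as soon as it completes (prefix code):
  11→T | 01→X | 11→T | 1010→Y | 00→Q | 1010→Y | 01→X | 01→X
Decoded message: TXTYQYXX

TXTYQYXX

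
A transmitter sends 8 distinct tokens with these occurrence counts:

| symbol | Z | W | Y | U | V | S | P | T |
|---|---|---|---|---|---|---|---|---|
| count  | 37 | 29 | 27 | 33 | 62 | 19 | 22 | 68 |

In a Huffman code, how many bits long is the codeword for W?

4

Repeatedly merge the two smallest:
merge S(19) and P(22): 41
merge Y(27) and W(29): 56
merge U(33) and Z(37): 70
merge 41 and 56: 97
merge V(62) and T(68): 130
merge 70 and 97: 167
merge 130 and 167: 297
W's leaf is at depth 4, giving a 4-bit codeword.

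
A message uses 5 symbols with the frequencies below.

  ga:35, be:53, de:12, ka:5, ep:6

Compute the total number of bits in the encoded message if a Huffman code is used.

203

Build the Huffman tree bottom-up:
ka(5) + ep(6) → 11
11 + de(12) → 23
23 + ga(35) → 58
be(53) + 58 → 111
Total encoded bits = sum of merged weights = 11 + 23 + 58 + 111 = 203.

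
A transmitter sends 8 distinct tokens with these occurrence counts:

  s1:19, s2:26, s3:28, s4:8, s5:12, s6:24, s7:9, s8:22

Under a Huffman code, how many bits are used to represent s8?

Build the tree from the bottom:
merge s4(8) and s7(9): 17
merge s5(12) and 17: 29
merge s1(19) and s8(22): 41
merge s6(24) and s2(26): 50
merge s3(28) and 29: 57
merge 41 and 50: 91
merge 57 and 91: 148
The subtree containing s8 is merged 3 times, so code length = 3.

3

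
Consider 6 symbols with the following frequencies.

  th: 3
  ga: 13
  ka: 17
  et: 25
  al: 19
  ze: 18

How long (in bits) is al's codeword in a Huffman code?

2

Repeatedly merge the two smallest:
th(3) + ga(13) → 16
16 + ka(17) → 33
ze(18) + al(19) → 37
et(25) + 33 → 58
37 + 58 → 95
al's leaf is at depth 2, giving a 2-bit codeword.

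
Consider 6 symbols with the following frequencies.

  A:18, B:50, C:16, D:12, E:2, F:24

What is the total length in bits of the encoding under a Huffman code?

280

Build the Huffman tree bottom-up:
E(2) + D(12) → 14
14 + C(16) → 30
A(18) + F(24) → 42
30 + 42 → 72
B(50) + 72 → 122
The encoded length is the sum of every internal node's weight: 14 + 30 + 42 + 72 + 122 = 280 bits.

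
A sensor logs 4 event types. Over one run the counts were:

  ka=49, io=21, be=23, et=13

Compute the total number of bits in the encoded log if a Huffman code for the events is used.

Greedily combine the two least-frequent nodes:
merge et(13) and io(21): 34
merge be(23) and 34: 57
merge ka(49) and 57: 106
Total encoded bits = sum of merged weights = 34 + 57 + 106 = 197.

197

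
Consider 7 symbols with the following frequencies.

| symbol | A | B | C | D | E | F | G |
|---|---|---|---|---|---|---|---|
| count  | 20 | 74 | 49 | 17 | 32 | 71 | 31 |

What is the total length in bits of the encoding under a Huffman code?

774

Merge the two smallest weights repeatedly:
combine D(17), A(20) → 37
combine G(31), E(32) → 63
combine 37, C(49) → 86
combine 63, F(71) → 134
combine B(74), 86 → 160
combine 134, 160 → 294
The encoded length is the sum of every internal node's weight: 37 + 63 + 86 + 134 + 160 + 294 = 774 bits.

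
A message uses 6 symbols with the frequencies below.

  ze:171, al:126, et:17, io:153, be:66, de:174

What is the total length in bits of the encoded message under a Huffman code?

Greedily combine the two least-frequent nodes:
combine et(17), be(66) → 83
combine 83, al(126) → 209
combine io(153), ze(171) → 324
combine de(174), 209 → 383
combine 324, 383 → 707
Each symbol's bit-cost is frequency × depth; summing gives 1706 bits (equivalently 83 + 209 + 324 + 383 + 707).

1706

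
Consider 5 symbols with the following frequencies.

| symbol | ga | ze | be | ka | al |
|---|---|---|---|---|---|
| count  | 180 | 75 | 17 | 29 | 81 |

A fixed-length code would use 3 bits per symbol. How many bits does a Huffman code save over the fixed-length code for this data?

395

Fixed-length: 3 bits × 382 symbols = 1146 bits.
Huffman merges:
combine be(17), ka(29) → 46
combine 46, ze(75) → 121
combine al(81), 121 → 202
combine ga(180), 202 → 382
Huffman total = 46 + 121 + 202 + 382 = 751 bits.
Saving = 1146 − 751 = 395 bits.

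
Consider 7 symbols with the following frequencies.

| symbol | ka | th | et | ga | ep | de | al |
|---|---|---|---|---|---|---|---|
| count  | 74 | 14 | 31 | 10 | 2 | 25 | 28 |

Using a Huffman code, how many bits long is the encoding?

442

Build the Huffman tree bottom-up:
combine ep(2), ga(10) → 12
combine 12, th(14) → 26
combine de(25), 26 → 51
combine al(28), et(31) → 59
combine 51, 59 → 110
combine ka(74), 110 → 184
Total encoded bits = sum of merged weights = 12 + 26 + 51 + 59 + 110 + 184 = 442.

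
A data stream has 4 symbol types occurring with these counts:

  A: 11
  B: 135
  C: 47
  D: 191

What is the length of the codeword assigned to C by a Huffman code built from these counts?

Huffman merges, smallest pair first:
merge A(11) and C(47): 58
merge 58 and B(135): 193
merge D(191) and 193: 384
C's leaf is at depth 3, giving a 3-bit codeword.

3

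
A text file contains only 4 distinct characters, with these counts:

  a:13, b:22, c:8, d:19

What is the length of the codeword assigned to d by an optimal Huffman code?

Repeatedly merge the two smallest:
combine c(8), a(13) → 21
combine d(19), 21 → 40
combine b(22), 40 → 62
The subtree containing d is merged 2 times, so code length = 2.

2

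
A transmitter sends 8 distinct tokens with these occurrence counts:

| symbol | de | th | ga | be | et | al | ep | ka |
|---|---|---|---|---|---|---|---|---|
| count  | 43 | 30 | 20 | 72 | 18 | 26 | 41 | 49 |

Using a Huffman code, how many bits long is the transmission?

863

Build the Huffman tree bottom-up:
et(18) + ga(20) → 38
al(26) + th(30) → 56
38 + ep(41) → 79
de(43) + ka(49) → 92
56 + be(72) → 128
79 + 92 → 171
128 + 171 → 299
Each symbol's bit-cost is frequency × depth; summing gives 863 bits (equivalently 38 + 56 + 79 + 92 + 128 + 171 + 299).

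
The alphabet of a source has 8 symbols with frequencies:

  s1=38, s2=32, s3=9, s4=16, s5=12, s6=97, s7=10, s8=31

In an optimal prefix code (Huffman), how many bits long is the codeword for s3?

5

Build the tree from the bottom:
s3(9) + s7(10) → 19
s5(12) + s4(16) → 28
19 + 28 → 47
s8(31) + s2(32) → 63
s1(38) + 47 → 85
63 + 85 → 148
s6(97) + 148 → 245
s3 sits 5 levels below the root, so its codeword is 5 bits.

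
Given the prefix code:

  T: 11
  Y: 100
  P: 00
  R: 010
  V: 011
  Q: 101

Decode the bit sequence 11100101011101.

TYQVQ

Read left to right; each codeword is recognised as soon as it completes (prefix code):
  11→T | 100→Y | 101→Q | 011→V | 101→Q
Decoded message: TYQVQ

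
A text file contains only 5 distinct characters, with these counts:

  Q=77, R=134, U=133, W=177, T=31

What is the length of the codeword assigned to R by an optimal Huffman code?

Huffman merges, smallest pair first:
T(31) + Q(77) → 108
108 + U(133) → 241
R(134) + W(177) → 311
241 + 311 → 552
R sits 2 levels below the root, so its codeword is 2 bits.

2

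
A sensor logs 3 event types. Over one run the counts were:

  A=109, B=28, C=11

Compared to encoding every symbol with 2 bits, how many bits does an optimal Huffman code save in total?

Fixed-length: 2 bits × 148 symbols = 296 bits.
Huffman merges:
C(11) + B(28) → 39
39 + A(109) → 148
Huffman total = 39 + 148 = 187 bits.
Saving = 296 − 187 = 109 bits.

109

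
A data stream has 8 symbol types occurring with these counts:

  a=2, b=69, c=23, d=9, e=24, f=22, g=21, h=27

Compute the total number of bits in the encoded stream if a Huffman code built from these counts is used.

Merge the two smallest weights repeatedly:
merge a(2) and d(9): 11
merge 11 and g(21): 32
merge f(22) and c(23): 45
merge e(24) and h(27): 51
merge 32 and 45: 77
merge 51 and b(69): 120
merge 77 and 120: 197
The encoded length is the sum of every internal node's weight: 11 + 32 + 45 + 51 + 77 + 120 + 197 = 533 bits.

533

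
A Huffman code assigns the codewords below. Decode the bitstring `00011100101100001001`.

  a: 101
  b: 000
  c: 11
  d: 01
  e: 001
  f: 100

bcfafee

Read left to right; each codeword is recognised as soon as it completes (prefix code):
  000→b | 11→c | 100→f | 101→a | 100→f | 001→e | 001→e
Decoded message: bcfafee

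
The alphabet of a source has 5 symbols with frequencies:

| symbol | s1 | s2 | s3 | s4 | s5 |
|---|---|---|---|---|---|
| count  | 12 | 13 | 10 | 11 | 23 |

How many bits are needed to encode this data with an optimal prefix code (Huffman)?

159

Merge the two smallest weights repeatedly:
s3(10) + s4(11) → 21
s1(12) + s2(13) → 25
21 + s5(23) → 44
25 + 44 → 69
The encoded length is the sum of every internal node's weight: 21 + 25 + 44 + 69 = 159 bits.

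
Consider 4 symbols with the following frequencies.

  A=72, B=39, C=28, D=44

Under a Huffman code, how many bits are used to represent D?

Build the tree from the bottom:
combine C(28), B(39) → 67
combine D(44), 67 → 111
combine A(72), 111 → 183
D's leaf is at depth 2, giving a 2-bit codeword.

2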